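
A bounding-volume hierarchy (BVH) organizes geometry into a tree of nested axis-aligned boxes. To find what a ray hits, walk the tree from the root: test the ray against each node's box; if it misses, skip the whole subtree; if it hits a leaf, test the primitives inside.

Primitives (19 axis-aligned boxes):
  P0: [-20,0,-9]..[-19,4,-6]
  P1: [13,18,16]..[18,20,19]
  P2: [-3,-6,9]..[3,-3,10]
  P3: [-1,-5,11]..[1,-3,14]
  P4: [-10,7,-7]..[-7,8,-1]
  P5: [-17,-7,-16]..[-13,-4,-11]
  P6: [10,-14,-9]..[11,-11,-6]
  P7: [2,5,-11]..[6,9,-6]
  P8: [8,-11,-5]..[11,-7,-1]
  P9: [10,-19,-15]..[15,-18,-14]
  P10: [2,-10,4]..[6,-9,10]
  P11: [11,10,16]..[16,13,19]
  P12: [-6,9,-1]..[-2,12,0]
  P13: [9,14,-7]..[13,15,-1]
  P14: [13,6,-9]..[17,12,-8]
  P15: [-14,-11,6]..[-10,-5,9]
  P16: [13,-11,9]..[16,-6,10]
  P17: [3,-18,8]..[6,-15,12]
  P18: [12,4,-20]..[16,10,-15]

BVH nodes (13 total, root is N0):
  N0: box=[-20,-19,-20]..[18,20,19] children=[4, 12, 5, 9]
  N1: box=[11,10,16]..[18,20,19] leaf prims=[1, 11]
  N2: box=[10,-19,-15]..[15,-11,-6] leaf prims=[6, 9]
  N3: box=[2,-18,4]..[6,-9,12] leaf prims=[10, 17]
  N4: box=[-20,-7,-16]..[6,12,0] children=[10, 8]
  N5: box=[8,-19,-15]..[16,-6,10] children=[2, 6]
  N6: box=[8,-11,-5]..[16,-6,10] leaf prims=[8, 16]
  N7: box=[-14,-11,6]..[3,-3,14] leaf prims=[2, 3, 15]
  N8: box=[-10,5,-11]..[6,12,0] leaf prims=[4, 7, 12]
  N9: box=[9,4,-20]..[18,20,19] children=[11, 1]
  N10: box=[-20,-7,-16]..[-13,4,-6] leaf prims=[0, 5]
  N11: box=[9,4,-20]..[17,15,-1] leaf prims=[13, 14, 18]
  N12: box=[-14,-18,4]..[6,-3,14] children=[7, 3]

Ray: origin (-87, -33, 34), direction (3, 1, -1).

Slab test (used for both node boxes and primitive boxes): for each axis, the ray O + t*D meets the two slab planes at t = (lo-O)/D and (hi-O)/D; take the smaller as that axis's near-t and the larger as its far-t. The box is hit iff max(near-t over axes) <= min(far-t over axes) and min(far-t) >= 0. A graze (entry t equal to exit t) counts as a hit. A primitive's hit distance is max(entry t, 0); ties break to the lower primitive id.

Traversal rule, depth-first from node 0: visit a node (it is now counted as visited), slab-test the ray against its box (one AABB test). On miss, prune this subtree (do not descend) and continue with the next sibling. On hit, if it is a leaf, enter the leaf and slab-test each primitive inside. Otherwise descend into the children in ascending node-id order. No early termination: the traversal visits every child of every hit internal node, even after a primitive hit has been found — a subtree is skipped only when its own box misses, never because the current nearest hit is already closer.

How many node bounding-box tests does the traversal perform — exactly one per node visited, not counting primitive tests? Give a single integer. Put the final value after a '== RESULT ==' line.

Traverse from the root:
N0 x:[67/3,35] y:[14,53] z:[15,54] -> hit [67/3,35], descend [4, 5, 9, 12]
  N4 x:[67/3,31] y:[26,45] z:[34,50] -> miss, prune
  N5 x:[95/3,103/3] y:[14,27] z:[24,49] -> miss, prune
  N9 x:[32,35] y:[37,53] z:[15,54] -> miss, prune
  N12 x:[73/3,31] y:[15,30] z:[20,30] -> hit [73/3,30], descend [3, 7]
    N3 x:[89/3,31] y:[15,24] z:[22,30] -> miss, prune
    N7 x:[73/3,30] y:[22,30] z:[20,28] -> hit [73/3,28] leaf, test {P2(miss), P3(miss), P15@t=25}

order=[0, 4, 5, 9, 12, 3, 7]  |boxes|=7  |leaves|=1  hit=P15

== RESULT ==
7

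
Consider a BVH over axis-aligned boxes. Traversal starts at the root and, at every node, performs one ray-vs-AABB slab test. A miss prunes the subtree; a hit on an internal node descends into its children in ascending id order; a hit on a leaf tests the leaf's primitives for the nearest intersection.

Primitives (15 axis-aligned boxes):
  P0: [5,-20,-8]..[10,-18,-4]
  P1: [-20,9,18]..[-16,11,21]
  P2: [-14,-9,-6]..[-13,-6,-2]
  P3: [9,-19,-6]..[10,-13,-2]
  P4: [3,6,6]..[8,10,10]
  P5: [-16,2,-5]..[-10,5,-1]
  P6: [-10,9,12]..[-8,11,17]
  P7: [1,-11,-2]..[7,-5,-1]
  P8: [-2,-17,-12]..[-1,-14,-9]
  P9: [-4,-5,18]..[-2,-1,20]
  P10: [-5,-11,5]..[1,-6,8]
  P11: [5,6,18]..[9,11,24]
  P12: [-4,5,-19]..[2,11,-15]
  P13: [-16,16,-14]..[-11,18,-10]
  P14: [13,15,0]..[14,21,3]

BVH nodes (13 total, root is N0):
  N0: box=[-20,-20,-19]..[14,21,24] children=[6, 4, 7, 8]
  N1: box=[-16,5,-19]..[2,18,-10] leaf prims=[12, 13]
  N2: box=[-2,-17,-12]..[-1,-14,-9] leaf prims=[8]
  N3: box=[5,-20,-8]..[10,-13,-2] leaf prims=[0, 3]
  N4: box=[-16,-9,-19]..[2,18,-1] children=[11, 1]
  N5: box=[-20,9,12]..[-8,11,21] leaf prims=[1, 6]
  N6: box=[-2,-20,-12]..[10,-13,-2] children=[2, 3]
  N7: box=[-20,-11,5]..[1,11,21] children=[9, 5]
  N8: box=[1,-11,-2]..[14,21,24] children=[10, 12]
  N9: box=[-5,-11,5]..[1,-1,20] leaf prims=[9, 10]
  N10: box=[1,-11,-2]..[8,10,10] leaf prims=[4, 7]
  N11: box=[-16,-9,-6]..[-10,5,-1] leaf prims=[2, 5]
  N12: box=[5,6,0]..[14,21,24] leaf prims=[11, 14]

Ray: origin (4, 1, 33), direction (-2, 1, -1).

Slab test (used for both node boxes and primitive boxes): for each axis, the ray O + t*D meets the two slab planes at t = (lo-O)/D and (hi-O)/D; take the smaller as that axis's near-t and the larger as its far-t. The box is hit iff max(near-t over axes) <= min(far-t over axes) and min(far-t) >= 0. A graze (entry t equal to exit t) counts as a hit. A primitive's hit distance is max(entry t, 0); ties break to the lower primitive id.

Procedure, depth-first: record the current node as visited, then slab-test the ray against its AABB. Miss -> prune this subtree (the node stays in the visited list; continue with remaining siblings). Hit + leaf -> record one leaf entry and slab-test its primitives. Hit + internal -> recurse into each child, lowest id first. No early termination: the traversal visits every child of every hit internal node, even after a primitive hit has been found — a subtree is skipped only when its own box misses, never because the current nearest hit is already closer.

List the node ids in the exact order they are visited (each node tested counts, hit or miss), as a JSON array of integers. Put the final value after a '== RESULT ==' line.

Traverse from the root:
N0 x:[-5,12] y:[-21,20] z:[9,52] -> hit [9,12], descend [4, 6, 7, 8]
  N4 x:[1,10] y:[-10,17] z:[34,52] -> miss, prune
  N6 x:[-3,3] y:[-21,-14] z:[35,45] -> miss, prune
  N7 x:[3/2,12] y:[-12,10] z:[12,28] -> miss, prune
  N8 x:[-5,3/2] y:[-12,20] z:[9,35] -> miss, prune

Visited [0, 4, 6, 7, 8]. Tests: 5 box, 0 leaf. Nearest: miss.

== RESULT ==
[0, 4, 6, 7, 8]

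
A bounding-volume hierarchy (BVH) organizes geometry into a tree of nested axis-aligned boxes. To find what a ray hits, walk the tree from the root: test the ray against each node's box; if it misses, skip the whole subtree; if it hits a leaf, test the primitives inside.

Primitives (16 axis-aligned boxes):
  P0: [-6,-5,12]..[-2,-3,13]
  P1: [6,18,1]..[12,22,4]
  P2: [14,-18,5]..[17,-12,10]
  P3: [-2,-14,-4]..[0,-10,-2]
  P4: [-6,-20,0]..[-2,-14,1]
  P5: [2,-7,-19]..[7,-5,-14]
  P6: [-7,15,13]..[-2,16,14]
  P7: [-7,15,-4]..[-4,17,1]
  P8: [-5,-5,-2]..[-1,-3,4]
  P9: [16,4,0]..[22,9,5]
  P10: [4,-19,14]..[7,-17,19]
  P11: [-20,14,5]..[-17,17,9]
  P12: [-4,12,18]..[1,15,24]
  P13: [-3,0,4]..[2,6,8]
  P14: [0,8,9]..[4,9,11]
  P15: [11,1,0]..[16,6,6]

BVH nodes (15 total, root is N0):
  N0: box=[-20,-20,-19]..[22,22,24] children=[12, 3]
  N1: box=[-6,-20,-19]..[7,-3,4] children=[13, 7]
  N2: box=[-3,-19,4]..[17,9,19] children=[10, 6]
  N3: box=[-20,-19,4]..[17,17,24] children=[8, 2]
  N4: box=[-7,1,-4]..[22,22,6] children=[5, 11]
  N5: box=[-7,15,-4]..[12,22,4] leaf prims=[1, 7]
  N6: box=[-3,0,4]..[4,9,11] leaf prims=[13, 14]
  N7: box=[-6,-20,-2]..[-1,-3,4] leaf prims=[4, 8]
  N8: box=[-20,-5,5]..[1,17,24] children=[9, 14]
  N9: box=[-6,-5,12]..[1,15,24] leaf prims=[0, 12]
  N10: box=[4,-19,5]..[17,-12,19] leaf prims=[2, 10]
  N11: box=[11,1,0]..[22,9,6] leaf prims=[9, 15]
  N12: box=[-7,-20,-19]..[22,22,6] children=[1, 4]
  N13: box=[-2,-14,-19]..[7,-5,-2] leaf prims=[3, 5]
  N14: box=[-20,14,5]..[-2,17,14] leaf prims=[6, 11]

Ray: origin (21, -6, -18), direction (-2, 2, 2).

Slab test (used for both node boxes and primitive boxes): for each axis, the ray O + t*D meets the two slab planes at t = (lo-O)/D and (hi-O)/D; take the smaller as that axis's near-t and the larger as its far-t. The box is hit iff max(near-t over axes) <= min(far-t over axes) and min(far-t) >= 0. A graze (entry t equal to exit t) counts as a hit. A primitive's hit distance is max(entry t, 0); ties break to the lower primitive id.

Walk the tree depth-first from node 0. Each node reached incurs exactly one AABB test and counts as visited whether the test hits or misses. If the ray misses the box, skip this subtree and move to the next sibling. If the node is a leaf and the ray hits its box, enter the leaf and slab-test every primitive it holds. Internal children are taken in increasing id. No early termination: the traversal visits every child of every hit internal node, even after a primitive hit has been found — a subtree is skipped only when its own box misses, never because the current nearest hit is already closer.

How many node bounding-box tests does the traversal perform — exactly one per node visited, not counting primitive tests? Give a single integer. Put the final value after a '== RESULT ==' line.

Walk:
N0 x:[-1/2,41/2] y:[-7,14] z:[-1/2,21] -> hit [-1/2,14], descend [3, 12]
  N3 x:[2,41/2] y:[-13/2,23/2] z:[11,21] -> hit [11,23/2], descend [2, 8]
    N2 x:[2,12] y:[-13/2,15/2] z:[11,37/2] -> miss, prune
    N8 x:[10,41/2] y:[1/2,23/2] z:[23/2,21] -> hit [23/2,23/2], descend [9, 14]
      N9 x:[10,27/2] y:[1/2,21/2] z:[15,21] -> miss, prune
      N14 x:[23/2,41/2] y:[10,23/2] z:[23/2,16] -> hit [23/2,23/2] leaf, test {P6(miss), P11(miss)}
  N12 x:[-1/2,14] y:[-7,14] z:[-1/2,12] -> hit [-1/2,12], descend [1, 4]
    N1 x:[7,27/2] y:[-7,3/2] z:[-1/2,11] -> miss, prune
    N4 x:[-1/2,14] y:[7/2,14] z:[7,12] -> hit [7,12], descend [5, 11]
      N5 x:[9/2,14] y:[21/2,14] z:[7,11] -> hit [21/2,11] leaf, test {P1(miss), P7(miss)}
      N11 x:[-1/2,5] y:[7/2,15/2] z:[9,12] -> miss, prune

Summary -> nodes [0, 3, 2, 8, 9, 14, 12, 1, 4, 5, 11]; box-tests=11; leaf-entries=2; first=miss

== RESULT ==
11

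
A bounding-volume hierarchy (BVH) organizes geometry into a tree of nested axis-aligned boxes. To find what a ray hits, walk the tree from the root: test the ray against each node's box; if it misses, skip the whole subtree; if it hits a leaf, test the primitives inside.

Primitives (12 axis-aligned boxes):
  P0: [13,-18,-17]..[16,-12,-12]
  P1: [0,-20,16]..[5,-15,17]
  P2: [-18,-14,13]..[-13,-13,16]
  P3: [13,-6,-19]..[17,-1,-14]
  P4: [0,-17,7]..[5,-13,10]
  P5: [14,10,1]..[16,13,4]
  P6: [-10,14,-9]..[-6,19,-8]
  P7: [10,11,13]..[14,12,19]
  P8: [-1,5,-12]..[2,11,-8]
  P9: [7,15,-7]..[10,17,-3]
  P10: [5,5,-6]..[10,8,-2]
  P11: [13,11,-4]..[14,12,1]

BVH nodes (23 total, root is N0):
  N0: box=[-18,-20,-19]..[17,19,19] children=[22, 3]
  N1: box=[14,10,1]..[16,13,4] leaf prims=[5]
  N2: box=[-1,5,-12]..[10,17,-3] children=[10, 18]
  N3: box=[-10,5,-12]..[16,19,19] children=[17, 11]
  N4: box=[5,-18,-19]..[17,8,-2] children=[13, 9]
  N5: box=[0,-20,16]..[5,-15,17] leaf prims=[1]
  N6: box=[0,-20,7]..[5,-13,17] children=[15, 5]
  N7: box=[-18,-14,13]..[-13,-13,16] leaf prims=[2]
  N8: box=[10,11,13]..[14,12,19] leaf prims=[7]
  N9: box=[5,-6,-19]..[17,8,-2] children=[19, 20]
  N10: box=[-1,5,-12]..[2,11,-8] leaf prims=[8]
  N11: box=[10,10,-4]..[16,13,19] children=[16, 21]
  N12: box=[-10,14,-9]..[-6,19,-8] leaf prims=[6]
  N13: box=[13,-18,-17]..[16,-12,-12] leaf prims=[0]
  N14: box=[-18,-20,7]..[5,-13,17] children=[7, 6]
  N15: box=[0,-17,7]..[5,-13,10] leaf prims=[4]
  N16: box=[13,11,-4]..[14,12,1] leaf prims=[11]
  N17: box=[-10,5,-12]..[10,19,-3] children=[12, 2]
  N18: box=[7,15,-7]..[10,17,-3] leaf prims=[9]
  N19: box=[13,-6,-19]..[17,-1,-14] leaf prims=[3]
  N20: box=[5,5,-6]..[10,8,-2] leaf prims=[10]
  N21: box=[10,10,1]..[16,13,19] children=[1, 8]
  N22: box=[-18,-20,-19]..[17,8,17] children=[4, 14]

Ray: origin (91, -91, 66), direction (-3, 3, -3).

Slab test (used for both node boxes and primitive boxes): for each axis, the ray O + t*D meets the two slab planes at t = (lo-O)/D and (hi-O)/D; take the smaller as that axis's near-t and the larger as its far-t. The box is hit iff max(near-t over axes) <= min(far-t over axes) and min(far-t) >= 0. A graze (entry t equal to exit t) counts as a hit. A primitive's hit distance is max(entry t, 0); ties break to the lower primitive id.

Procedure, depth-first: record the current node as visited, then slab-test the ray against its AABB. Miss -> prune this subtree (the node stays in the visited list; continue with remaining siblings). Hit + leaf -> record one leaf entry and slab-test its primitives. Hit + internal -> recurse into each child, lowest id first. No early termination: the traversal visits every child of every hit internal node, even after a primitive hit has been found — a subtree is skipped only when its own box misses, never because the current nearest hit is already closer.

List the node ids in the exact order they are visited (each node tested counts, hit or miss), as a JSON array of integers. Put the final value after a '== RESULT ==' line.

Walk:
N0 x:[74/3,109/3] y:[71/3,110/3] z:[47/3,85/3] -> hit [74/3,85/3], descend [3, 22]
  N3 x:[25,101/3] y:[32,110/3] z:[47/3,26] -> miss, prune
  N22 x:[74/3,109/3] y:[71/3,33] z:[49/3,85/3] -> hit [74/3,85/3], descend [4, 14]
    N4 x:[74/3,86/3] y:[73/3,33] z:[68/3,85/3] -> hit [74/3,85/3], descend [9, 13]
      N9 x:[74/3,86/3] y:[85/3,33] z:[68/3,85/3] -> hit [85/3,85/3], descend [19, 20]
        N19 x:[74/3,26] y:[85/3,30] z:[80/3,85/3] -> miss, prune
        N20 x:[27,86/3] y:[32,33] z:[68/3,24] -> miss, prune
      N13 x:[25,26] y:[73/3,79/3] z:[26,83/3] -> hit [26,26] leaf, test {P0@t=26}
    N14 x:[86/3,109/3] y:[71/3,26] z:[49/3,59/3] -> miss, prune

Summary -> nodes [0, 3, 22, 4, 9, 19, 20, 13, 14]; box-tests=9; leaf-entries=1; first=P0

== RESULT ==
[0, 3, 22, 4, 9, 19, 20, 13, 14]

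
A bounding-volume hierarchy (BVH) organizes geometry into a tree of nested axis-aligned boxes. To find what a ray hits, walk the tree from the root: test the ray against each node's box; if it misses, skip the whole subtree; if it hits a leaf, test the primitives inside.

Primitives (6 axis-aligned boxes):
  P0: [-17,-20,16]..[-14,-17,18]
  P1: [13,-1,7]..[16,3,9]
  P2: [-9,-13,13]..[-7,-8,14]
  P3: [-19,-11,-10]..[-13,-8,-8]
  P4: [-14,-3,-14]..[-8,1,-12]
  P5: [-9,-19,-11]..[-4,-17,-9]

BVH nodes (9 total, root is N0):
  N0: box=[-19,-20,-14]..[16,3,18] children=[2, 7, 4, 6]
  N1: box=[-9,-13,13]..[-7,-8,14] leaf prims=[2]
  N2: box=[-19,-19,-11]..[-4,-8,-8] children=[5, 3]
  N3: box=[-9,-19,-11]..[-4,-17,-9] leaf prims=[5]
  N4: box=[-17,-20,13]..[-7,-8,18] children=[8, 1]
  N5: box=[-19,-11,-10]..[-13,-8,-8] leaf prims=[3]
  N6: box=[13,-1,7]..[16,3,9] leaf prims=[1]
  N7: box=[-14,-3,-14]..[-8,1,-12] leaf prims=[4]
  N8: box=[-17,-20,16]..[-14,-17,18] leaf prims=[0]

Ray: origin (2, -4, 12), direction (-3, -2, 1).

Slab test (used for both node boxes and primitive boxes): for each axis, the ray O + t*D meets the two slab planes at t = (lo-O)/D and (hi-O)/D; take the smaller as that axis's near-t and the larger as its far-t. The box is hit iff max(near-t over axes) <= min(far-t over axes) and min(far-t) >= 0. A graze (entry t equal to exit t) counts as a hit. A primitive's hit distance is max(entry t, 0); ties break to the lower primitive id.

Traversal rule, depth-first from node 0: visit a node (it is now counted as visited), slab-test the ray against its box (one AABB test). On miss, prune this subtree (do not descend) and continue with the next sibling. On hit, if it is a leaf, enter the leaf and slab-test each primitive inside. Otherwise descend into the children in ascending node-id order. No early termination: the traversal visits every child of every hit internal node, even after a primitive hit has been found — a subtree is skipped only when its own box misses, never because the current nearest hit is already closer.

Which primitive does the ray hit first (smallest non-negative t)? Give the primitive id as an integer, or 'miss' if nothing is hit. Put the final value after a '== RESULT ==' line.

Walk:
N0 x:[-14/3,7] y:[-7/2,8] z:[-26,6] -> hit [-7/2,6], descend [2, 4, 6, 7]
  N2 x:[2,7] y:[2,15/2] z:[-23,-20] -> miss, prune
  N4 x:[3,19/3] y:[2,8] z:[1,6] -> hit [3,6], descend [1, 8]
    N1 x:[3,11/3] y:[2,9/2] z:[1,2] -> miss, prune
    N8 x:[16/3,19/3] y:[13/2,8] z:[4,6] -> miss, prune
  N6 x:[-14/3,-11/3] y:[-7/2,-3/2] z:[-5,-3] -> miss, prune
  N7 x:[10/3,16/3] y:[-5/2,-1/2] z:[-26,-24] -> miss, prune

Visited [0, 2, 4, 1, 8, 6, 7]. Tests: 7 box, 0 leaf. Nearest: miss.

== RESULT ==
miss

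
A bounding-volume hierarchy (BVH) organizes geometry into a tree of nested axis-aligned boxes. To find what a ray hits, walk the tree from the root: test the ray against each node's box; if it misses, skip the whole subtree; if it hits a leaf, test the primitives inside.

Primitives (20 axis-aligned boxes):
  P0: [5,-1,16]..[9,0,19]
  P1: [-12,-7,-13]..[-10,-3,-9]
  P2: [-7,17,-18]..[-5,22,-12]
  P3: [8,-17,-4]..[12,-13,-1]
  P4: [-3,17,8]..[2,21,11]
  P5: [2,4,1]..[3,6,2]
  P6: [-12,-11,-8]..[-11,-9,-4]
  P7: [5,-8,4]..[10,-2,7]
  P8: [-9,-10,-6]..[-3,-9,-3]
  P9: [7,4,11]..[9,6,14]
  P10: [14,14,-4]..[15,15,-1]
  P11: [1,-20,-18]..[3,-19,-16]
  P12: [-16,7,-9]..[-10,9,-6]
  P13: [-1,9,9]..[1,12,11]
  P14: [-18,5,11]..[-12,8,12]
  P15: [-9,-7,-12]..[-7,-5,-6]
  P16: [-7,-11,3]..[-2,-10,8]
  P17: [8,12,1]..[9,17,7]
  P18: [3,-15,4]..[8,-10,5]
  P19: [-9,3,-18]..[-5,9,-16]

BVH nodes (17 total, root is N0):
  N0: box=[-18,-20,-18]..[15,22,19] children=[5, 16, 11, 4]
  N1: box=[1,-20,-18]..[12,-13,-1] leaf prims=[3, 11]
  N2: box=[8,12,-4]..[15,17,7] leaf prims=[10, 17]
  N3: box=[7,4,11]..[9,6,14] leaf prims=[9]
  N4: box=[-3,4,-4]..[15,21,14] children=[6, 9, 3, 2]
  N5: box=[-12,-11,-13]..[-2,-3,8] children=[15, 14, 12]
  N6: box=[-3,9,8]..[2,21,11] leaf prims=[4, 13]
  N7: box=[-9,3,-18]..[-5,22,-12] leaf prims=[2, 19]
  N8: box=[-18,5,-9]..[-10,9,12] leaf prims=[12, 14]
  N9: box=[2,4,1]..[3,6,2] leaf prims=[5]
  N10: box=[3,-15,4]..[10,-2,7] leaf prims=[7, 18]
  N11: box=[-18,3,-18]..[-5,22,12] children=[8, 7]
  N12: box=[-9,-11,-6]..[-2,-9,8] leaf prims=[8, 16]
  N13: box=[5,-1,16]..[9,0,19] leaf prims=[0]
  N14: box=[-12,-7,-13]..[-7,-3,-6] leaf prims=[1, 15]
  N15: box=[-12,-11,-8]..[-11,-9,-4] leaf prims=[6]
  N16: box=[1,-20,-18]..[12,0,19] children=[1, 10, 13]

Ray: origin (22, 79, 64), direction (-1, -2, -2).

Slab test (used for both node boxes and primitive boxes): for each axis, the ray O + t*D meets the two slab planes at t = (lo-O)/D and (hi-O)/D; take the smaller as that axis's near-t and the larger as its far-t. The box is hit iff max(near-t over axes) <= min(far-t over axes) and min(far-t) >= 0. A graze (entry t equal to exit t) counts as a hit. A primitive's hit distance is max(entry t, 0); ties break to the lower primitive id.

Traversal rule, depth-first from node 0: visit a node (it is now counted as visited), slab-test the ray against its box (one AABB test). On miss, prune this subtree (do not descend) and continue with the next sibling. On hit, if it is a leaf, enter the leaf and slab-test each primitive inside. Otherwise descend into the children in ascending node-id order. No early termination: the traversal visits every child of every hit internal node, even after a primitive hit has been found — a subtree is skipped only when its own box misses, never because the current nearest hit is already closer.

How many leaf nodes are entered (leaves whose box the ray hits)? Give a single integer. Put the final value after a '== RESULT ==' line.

Traverse from the root:
N0 x:[7,40] y:[57/2,99/2] z:[45/2,41] -> hit [57/2,40], descend [4, 5, 11, 16]
  N4 x:[7,25] y:[29,75/2] z:[25,34] -> miss, prune
  N5 x:[24,34] y:[41,45] z:[28,77/2] -> miss, prune
  N11 x:[27,40] y:[57/2,38] z:[26,41] -> hit [57/2,38], descend [7, 8]
    N7 x:[27,31] y:[57/2,38] z:[38,41] -> miss, prune
    N8 x:[32,40] y:[35,37] z:[26,73/2] -> hit [35,73/2] leaf, test {P12@t=35, P14(miss)}
  N16 x:[10,21] y:[79/2,99/2] z:[45/2,41] -> miss, prune

order=[0, 4, 5, 11, 7, 8, 16]  |boxes|=7  |leaves|=1  hit=P12

== RESULT ==
1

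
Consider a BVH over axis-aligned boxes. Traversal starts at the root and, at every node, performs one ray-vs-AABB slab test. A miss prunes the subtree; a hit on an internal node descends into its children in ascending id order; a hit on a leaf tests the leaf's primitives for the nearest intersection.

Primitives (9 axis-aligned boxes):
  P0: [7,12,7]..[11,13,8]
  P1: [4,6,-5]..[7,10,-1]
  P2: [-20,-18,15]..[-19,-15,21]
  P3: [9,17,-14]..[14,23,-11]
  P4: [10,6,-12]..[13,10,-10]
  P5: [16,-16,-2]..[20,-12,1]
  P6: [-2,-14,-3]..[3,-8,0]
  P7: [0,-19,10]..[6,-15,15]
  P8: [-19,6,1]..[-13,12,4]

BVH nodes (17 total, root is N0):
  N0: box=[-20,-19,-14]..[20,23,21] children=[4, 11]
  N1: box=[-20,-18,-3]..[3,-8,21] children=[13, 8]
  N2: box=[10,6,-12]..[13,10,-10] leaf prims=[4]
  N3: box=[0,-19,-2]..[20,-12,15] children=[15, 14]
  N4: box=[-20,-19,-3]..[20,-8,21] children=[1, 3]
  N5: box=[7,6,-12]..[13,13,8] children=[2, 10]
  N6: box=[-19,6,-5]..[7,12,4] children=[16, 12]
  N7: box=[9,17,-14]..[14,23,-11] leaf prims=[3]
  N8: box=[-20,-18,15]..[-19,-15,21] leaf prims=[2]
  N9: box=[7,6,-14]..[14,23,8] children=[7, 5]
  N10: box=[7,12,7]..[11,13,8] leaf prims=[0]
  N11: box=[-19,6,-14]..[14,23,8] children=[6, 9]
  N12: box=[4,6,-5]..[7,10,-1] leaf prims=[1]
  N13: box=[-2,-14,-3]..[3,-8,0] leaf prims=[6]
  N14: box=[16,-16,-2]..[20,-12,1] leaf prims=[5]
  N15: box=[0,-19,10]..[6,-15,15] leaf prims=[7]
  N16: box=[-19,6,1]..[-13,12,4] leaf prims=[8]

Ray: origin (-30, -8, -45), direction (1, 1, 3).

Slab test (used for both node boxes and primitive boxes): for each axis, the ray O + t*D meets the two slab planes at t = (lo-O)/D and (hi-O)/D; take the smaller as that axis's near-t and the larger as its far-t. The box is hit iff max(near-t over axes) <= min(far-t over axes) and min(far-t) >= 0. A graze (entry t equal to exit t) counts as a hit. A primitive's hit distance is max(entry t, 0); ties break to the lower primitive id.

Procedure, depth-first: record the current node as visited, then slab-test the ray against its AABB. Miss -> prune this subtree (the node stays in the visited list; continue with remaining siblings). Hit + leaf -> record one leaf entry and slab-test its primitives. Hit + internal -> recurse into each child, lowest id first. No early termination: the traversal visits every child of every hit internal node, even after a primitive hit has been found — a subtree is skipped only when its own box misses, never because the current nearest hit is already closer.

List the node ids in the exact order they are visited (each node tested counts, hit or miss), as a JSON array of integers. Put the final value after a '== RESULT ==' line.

Trace the traversal:
N0 x:[10,50] y:[-11,31] z:[31/3,22] -> hit [31/3,22], descend [4, 11]
  N4 x:[10,50] y:[-11,0] z:[14,22] -> miss, prune
  N11 x:[11,44] y:[14,31] z:[31/3,53/3] -> hit [14,53/3], descend [6, 9]
    N6 x:[11,37] y:[14,20] z:[40/3,49/3] -> hit [14,49/3], descend [12, 16]
      N12 x:[34,37] y:[14,18] z:[40/3,44/3] -> miss, prune
      N16 x:[11,17] y:[14,20] z:[46/3,49/3] -> hit [46/3,49/3] leaf, test {P8@t=46/3}
    N9 x:[37,44] y:[14,31] z:[31/3,53/3] -> miss, prune

Visited [0, 4, 11, 6, 12, 16, 9]. Tests: 7 box, 1 leaf. Nearest: P8.

== RESULT ==
[0, 4, 11, 6, 12, 16, 9]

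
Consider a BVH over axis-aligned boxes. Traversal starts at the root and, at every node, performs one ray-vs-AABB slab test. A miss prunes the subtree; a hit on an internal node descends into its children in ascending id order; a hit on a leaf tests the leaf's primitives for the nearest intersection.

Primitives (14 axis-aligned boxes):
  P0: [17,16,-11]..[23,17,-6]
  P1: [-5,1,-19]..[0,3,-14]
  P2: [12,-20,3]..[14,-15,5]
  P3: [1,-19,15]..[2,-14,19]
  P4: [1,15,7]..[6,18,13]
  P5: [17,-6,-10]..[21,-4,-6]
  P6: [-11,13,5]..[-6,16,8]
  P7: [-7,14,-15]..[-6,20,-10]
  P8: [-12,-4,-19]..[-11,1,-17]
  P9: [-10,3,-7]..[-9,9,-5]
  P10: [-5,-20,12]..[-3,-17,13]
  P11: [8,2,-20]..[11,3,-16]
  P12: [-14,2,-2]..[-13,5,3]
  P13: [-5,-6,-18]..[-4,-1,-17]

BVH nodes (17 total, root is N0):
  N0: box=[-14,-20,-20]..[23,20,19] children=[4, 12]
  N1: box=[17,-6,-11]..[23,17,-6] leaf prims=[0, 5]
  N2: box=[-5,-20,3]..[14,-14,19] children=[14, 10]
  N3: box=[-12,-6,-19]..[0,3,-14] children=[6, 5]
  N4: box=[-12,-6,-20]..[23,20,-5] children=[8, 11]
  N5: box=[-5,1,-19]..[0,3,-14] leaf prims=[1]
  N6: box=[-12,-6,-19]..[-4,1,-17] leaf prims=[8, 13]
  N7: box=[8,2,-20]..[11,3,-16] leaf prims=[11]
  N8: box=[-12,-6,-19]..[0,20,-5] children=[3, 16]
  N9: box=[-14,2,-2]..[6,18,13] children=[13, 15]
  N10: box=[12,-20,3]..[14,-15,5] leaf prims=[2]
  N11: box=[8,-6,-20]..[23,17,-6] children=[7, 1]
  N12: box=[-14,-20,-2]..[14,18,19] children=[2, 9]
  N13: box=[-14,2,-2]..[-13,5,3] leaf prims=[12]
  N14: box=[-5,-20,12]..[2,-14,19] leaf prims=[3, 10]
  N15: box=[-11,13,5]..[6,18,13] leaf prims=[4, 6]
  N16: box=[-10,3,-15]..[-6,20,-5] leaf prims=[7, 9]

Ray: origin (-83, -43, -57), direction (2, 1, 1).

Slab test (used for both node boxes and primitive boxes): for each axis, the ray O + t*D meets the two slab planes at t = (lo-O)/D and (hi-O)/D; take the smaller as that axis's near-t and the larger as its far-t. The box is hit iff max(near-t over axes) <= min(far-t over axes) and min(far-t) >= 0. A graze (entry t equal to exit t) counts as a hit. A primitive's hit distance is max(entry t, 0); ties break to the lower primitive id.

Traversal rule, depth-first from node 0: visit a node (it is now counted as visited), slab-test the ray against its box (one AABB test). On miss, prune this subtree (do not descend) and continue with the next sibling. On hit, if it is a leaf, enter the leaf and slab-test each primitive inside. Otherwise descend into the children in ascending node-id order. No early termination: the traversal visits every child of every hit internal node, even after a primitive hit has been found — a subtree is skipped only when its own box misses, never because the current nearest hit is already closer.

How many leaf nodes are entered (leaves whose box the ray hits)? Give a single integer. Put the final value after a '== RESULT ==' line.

Walk:
N0 x:[69/2,53] y:[23,63] z:[37,76] -> hit [37,53], descend [4, 12]
  N4 x:[71/2,53] y:[37,63] z:[37,52] -> hit [37,52], descend [8, 11]
    N8 x:[71/2,83/2] y:[37,63] z:[38,52] -> hit [38,83/2], descend [3, 16]
      N3 x:[71/2,83/2] y:[37,46] z:[38,43] -> hit [38,83/2], descend [5, 6]
        N5 x:[39,83/2] y:[44,46] z:[38,43] -> miss, prune
        N6 x:[71/2,79/2] y:[37,44] z:[38,40] -> hit [38,79/2] leaf, test {P8(miss), P13@t=39}
      N16 x:[73/2,77/2] y:[46,63] z:[42,52] -> miss, prune
    N11 x:[91/2,53] y:[37,60] z:[37,51] -> hit [91/2,51], descend [1, 7]
      N1 x:[50,53] y:[37,60] z:[46,51] -> hit [50,51] leaf, test {P0(miss), P5(miss)}
      N7 x:[91/2,47] y:[45,46] z:[37,41] -> miss, prune
  N12 x:[69/2,97/2] y:[23,61] z:[55,76] -> miss, prune

order=[0, 4, 8, 3, 5, 6, 16, 11, 1, 7, 12]  |boxes|=11  |leaves|=2  hit=P13

== RESULT ==
2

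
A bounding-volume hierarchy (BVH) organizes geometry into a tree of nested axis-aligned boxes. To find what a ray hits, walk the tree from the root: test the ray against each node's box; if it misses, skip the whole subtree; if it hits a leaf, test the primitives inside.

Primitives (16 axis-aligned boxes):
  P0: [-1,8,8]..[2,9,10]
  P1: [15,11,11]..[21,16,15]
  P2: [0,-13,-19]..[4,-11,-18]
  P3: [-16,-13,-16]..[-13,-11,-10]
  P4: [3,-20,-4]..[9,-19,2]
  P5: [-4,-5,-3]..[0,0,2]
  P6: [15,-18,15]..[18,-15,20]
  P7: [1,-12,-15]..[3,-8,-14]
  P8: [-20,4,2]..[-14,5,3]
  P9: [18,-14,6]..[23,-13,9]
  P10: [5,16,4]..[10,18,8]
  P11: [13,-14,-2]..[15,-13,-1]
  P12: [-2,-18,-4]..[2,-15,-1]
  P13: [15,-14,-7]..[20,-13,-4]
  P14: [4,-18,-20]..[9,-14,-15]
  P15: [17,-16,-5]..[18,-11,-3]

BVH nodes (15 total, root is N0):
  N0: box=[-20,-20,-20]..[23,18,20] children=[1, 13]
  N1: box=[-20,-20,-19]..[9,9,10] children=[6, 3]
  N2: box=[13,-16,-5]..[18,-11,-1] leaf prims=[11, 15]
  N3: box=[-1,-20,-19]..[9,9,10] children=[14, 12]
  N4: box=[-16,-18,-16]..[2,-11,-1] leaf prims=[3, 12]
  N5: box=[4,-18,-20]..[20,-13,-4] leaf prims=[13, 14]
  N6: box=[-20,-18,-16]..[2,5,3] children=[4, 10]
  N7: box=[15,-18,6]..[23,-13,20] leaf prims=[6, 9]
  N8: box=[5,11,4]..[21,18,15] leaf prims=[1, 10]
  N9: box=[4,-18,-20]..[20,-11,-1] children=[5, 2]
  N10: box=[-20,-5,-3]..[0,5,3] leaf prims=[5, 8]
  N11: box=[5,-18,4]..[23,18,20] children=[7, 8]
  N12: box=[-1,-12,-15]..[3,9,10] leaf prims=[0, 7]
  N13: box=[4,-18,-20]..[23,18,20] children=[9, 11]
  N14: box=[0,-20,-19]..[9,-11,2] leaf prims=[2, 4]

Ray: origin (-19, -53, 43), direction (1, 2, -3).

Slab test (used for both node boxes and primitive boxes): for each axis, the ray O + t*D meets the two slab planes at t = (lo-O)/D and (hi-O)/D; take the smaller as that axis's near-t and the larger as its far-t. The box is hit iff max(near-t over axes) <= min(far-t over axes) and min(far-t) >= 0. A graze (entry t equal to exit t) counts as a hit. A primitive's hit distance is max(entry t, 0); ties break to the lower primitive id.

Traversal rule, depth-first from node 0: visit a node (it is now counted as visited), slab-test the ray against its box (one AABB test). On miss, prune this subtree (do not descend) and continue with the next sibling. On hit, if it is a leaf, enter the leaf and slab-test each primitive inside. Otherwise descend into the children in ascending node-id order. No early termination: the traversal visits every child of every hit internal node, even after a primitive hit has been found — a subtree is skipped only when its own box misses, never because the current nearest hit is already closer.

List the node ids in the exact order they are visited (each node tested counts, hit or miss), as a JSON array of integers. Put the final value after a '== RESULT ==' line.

Traverse from the root:
N0 x:[-1,42] y:[33/2,71/2] z:[23/3,21] -> hit [33/2,21], descend [1, 13]
  N1 x:[-1,28] y:[33/2,31] z:[11,62/3] -> hit [33/2,62/3], descend [3, 6]
    N3 x:[18,28] y:[33/2,31] z:[11,62/3] -> hit [18,62/3], descend [12, 14]
      N12 x:[18,22] y:[41/2,31] z:[11,58/3] -> miss, prune
      N14 x:[19,28] y:[33/2,21] z:[41/3,62/3] -> hit [19,62/3] leaf, test {P2@t=61/3, P4(miss)}
    N6 x:[-1,21] y:[35/2,29] z:[40/3,59/3] -> hit [35/2,59/3], descend [4, 10]
      N4 x:[3,21] y:[35/2,21] z:[44/3,59/3] -> hit [35/2,59/3] leaf, test {P3(miss), P12(miss)}
      N10 x:[-1,19] y:[24,29] z:[40/3,46/3] -> miss, prune
  N13 x:[23,42] y:[35/2,71/2] z:[23/3,21] -> miss, prune

order=[0, 1, 3, 12, 14, 6, 4, 10, 13]  |boxes|=9  |leaves|=2  hit=P2

== RESULT ==
[0, 1, 3, 12, 14, 6, 4, 10, 13]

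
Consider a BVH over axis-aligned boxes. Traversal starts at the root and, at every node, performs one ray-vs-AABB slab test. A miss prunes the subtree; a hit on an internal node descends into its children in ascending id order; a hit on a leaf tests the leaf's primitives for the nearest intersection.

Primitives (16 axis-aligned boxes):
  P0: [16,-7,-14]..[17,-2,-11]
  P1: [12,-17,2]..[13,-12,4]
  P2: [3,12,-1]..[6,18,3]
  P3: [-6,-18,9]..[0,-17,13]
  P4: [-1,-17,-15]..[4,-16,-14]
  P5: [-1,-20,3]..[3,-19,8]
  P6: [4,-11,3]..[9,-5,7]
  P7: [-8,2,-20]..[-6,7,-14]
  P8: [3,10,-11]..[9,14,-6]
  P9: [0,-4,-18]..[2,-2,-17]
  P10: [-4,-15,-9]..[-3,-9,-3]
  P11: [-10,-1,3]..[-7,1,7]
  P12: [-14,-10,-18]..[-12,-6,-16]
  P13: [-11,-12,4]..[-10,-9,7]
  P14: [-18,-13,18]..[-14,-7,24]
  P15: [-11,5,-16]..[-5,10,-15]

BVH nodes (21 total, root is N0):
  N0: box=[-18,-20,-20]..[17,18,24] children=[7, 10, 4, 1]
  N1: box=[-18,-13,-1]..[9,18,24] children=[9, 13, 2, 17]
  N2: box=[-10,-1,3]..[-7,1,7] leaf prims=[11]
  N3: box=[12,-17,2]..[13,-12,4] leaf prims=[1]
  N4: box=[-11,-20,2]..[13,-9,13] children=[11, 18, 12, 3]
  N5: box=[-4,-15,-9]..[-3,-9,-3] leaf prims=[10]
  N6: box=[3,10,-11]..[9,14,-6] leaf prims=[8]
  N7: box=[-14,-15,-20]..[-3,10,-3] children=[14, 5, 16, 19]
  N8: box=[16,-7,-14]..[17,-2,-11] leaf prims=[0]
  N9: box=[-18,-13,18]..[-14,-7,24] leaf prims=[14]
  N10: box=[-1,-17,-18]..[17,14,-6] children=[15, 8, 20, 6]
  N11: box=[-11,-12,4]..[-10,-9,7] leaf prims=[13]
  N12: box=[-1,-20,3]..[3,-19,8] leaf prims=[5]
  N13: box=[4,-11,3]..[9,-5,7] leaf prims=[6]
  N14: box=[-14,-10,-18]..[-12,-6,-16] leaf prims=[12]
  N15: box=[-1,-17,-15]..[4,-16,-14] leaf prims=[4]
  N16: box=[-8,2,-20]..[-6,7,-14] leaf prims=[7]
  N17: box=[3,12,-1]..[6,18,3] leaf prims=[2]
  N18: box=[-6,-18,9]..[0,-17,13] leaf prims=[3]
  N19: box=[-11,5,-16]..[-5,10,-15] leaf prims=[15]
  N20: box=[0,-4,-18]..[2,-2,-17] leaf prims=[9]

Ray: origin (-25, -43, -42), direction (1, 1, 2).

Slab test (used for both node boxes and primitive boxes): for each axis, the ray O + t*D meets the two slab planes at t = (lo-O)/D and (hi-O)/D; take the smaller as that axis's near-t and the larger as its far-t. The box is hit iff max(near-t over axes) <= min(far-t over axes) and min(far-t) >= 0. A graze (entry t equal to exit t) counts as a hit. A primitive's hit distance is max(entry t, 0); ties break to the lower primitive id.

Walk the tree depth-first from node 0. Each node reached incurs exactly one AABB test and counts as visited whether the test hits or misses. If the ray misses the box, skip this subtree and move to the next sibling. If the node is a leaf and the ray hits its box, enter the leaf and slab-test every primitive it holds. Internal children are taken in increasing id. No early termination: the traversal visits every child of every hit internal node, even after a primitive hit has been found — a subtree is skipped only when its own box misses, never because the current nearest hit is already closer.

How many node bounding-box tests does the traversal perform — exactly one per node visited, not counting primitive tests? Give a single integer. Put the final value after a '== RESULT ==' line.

Walk:
N0 x:[7,42] y:[23,61] z:[11,33] -> hit [23,33], descend [1, 4, 7, 10]
  N1 x:[7,34] y:[30,61] z:[41/2,33] -> hit [30,33], descend [2, 9, 13, 17]
    N2 x:[15,18] y:[42,44] z:[45/2,49/2] -> miss, prune
    N9 x:[7,11] y:[30,36] z:[30,33] -> miss, prune
    N13 x:[29,34] y:[32,38] z:[45/2,49/2] -> miss, prune
    N17 x:[28,31] y:[55,61] z:[41/2,45/2] -> miss, prune
  N4 x:[14,38] y:[23,34] z:[22,55/2] -> hit [23,55/2], descend [3, 11, 12, 18]
    N3 x:[37,38] y:[26,31] z:[22,23] -> miss, prune
    N11 x:[14,15] y:[31,34] z:[23,49/2] -> miss, prune
    N12 x:[24,28] y:[23,24] z:[45/2,25] -> hit [24,24] leaf, test {P5@t=24}
    N18 x:[19,25] y:[25,26] z:[51/2,55/2] -> miss, prune
  N7 x:[11,22] y:[28,53] z:[11,39/2] -> miss, prune
  N10 x:[24,42] y:[26,57] z:[12,18] -> miss, prune

Visited [0, 1, 2, 9, 13, 17, 4, 3, 11, 12, 18, 7, 10]. Tests: 13 box, 1 leaf. Nearest: P5.

== RESULT ==
13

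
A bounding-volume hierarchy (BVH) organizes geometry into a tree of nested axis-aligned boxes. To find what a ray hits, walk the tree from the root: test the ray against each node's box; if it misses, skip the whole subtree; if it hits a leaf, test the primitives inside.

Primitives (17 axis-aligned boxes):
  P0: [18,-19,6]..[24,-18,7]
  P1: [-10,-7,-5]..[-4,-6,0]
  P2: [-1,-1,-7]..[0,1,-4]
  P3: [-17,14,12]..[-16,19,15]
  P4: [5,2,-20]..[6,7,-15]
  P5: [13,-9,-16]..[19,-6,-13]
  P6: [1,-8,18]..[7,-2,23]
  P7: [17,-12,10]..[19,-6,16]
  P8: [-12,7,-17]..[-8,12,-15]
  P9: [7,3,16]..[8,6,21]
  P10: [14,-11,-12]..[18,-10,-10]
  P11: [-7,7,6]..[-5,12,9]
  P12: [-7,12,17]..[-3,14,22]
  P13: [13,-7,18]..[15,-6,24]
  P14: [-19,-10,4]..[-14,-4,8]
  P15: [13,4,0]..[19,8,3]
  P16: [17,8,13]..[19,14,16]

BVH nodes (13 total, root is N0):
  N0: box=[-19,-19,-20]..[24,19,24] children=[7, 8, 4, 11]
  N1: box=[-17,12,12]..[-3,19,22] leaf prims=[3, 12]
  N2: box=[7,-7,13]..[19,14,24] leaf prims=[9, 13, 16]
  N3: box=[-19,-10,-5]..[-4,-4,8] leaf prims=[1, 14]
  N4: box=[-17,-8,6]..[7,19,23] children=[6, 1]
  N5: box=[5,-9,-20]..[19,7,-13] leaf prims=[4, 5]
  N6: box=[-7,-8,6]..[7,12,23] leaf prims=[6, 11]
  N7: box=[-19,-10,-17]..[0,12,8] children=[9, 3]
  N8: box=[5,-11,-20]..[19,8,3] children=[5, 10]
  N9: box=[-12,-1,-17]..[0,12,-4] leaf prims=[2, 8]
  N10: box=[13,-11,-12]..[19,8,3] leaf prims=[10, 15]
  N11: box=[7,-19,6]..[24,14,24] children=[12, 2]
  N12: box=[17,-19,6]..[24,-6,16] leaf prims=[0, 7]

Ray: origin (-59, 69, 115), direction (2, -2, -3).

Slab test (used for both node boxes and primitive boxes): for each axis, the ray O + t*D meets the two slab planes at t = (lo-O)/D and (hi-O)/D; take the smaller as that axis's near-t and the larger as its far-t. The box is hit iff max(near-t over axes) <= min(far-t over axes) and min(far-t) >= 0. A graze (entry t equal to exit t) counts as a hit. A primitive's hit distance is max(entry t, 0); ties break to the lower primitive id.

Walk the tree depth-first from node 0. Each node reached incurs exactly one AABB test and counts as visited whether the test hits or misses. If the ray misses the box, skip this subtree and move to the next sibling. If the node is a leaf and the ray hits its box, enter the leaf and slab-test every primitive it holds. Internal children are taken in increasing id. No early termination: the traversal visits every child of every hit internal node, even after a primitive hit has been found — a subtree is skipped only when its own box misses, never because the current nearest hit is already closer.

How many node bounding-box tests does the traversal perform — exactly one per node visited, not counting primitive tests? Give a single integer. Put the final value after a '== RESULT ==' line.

Trace the traversal:
N0 x:[20,83/2] y:[25,44] z:[91/3,45] -> hit [91/3,83/2], descend [4, 7, 8, 11]
  N4 x:[21,33] y:[25,77/2] z:[92/3,109/3] -> hit [92/3,33], descend [1, 6]
    N1 x:[21,28] y:[25,57/2] z:[31,103/3] -> miss, prune
    N6 x:[26,33] y:[57/2,77/2] z:[92/3,109/3] -> hit [92/3,33] leaf, test {P6(miss), P11(miss)}
  N7 x:[20,59/2] y:[57/2,79/2] z:[107/3,44] -> miss, prune
  N8 x:[32,39] y:[61/2,40] z:[112/3,45] -> hit [112/3,39], descend [5, 10]
    N5 x:[32,39] y:[31,39] z:[128/3,45] -> miss, prune
    N10 x:[36,39] y:[61/2,40] z:[112/3,127/3] -> hit [112/3,39] leaf, test {P10(miss), P15(miss)}
  N11 x:[33,83/2] y:[55/2,44] z:[91/3,109/3] -> hit [33,109/3], descend [2, 12]
    N2 x:[33,39] y:[55/2,38] z:[91/3,34] -> hit [33,34] leaf, test {P9@t=33, P13(miss), P16(miss)}
    N12 x:[38,83/2] y:[75/2,44] z:[33,109/3] -> miss, prune

Visited [0, 4, 1, 6, 7, 8, 5, 10, 11, 2, 12]. Tests: 11 box, 3 leaf. Nearest: P9.

== RESULT ==
11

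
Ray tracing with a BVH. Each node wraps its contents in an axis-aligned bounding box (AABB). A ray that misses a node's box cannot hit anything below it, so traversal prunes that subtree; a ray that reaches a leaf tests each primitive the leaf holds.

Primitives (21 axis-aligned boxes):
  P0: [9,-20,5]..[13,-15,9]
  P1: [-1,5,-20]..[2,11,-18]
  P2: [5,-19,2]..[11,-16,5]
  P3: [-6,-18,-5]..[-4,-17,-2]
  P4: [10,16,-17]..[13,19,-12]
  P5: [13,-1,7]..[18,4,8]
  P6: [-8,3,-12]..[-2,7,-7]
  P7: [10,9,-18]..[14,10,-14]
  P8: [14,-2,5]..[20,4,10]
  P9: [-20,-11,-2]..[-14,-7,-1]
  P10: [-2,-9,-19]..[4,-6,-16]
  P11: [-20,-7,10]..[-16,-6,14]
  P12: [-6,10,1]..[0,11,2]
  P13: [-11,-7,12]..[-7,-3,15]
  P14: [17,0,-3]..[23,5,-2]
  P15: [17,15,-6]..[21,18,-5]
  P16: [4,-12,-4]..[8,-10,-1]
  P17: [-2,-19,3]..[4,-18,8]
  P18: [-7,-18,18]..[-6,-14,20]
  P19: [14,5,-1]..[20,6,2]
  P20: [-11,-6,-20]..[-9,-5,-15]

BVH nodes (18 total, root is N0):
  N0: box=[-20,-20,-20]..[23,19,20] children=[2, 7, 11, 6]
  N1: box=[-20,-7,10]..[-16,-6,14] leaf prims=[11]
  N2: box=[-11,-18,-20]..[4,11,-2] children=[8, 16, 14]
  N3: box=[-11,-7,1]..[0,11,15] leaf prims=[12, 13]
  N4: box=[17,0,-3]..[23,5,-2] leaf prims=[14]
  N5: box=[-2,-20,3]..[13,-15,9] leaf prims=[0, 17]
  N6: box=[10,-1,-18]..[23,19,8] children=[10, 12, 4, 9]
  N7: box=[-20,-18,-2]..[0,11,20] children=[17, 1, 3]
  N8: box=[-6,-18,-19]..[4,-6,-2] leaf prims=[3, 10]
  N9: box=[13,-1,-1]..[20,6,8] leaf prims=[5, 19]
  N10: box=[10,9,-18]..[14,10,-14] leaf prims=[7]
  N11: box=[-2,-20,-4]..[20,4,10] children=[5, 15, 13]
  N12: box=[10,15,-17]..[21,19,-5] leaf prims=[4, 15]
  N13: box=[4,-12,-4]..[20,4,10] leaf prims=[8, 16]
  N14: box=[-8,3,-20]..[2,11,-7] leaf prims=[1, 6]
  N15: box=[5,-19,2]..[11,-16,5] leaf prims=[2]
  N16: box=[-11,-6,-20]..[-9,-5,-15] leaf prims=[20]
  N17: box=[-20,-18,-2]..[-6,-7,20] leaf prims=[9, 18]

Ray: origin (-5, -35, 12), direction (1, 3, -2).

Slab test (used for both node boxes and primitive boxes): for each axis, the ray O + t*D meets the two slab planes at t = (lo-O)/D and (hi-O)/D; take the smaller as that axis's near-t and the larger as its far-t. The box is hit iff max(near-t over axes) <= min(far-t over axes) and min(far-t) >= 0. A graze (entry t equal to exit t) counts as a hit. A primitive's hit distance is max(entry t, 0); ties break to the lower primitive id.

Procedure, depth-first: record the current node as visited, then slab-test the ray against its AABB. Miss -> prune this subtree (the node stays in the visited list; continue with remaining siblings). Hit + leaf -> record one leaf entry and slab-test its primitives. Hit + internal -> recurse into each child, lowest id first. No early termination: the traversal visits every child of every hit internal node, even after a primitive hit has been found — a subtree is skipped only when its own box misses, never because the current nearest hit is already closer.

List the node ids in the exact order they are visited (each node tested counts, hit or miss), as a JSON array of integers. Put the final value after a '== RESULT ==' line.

Traverse from the root:
N0 x:[-15,28] y:[5,18] z:[-4,16] -> hit [5,16], descend [2, 6, 7, 11]
  N2 x:[-6,9] y:[17/3,46/3] z:[7,16] -> hit [7,9], descend [8, 14, 16]
    N8 x:[-1,9] y:[17/3,29/3] z:[7,31/2] -> hit [7,9] leaf, test {P3(miss), P10(miss)}
    N14 x:[-3,7] y:[38/3,46/3] z:[19/2,16] -> miss, prune
    N16 x:[-6,-4] y:[29/3,10] z:[27/2,16] -> miss, prune
  N6 x:[15,28] y:[34/3,18] z:[2,15] -> hit [15,15], descend [4, 9, 10, 12]
    N4 x:[22,28] y:[35/3,40/3] z:[7,15/2] -> miss, prune
    N9 x:[18,25] y:[34/3,41/3] z:[2,13/2] -> miss, prune
    N10 x:[15,19] y:[44/3,15] z:[13,15] -> hit [15,15] leaf, test {P7@t=15}
    N12 x:[15,26] y:[50/3,18] z:[17/2,29/2] -> miss, prune
  N7 x:[-15,5] y:[17/3,46/3] z:[-4,7] -> miss, prune
  N11 x:[3,25] y:[5,13] z:[1,8] -> hit [5,8], descend [5, 13, 15]
    N5 x:[3,18] y:[5,20/3] z:[3/2,9/2] -> miss, prune
    N13 x:[9,25] y:[23/3,13] z:[1,8] -> miss, prune
    N15 x:[10,16] y:[16/3,19/3] z:[7/2,5] -> miss, prune

Visited [0, 2, 8, 14, 16, 6, 4, 9, 10, 12, 7, 11, 5, 13, 15]. Tests: 15 box, 2 leaf. Nearest: P7.

== RESULT ==
[0, 2, 8, 14, 16, 6, 4, 9, 10, 12, 7, 11, 5, 13, 15]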